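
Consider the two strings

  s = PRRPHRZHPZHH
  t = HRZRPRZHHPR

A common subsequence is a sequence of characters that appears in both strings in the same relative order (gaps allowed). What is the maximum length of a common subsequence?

7

Pick R [2,2] → R [3,4] → P [4,5] → R [6,6] → Z [7,7] → H [8,9] → P [9,10]; all 7 characters appear in both, in order. Since dp[12][11] = 7, nothing longer is possible.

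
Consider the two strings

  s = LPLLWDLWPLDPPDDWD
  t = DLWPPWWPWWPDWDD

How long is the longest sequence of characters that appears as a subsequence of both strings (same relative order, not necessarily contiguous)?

Taking L (s #1, t #2), then P (s #2, t #5), then W (s #5, t #6), then W (s #8, t #7), then P (s #9, t #8), then P (s #13, t #11), then D (s #14, t #12), then D (s #15, t #14), then D (s #17, t #15) gives a common subsequence of length 9. The LCS DP gives dp[17][15] = 9, so this is optimal.

9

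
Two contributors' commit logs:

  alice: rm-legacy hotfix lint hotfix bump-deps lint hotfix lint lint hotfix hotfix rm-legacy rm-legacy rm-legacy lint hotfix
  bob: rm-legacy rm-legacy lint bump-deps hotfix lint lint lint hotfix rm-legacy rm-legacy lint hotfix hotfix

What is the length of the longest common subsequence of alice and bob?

11

Taking rm-legacy [1,2] → lint [3,3] → hotfix [4,5] → lint [6,6] → lint [8,7] → lint [9,8] → hotfix [11,9] → rm-legacy [13,10] → rm-legacy [14,11] → lint [15,12] → hotfix [16,14] gives a common subsequence of length 11. Since dp[16][14] = 11, nothing longer is possible.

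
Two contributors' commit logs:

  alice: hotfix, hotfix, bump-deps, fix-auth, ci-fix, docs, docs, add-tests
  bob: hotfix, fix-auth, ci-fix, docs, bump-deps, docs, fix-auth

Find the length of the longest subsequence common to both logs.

5

One common subsequence of length 5: hotfix [2,1], then fix-auth [4,2], then ci-fix [5,3], then docs [6,4], then docs [7,6]. The LCS DP gives dp[8][7] = 5, so this is optimal.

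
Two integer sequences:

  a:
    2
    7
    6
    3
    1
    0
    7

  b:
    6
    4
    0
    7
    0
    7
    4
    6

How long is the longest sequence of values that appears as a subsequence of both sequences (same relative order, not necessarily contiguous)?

Let dp[i][j] be the LCS length of the first i values of a and the first j values of b. dp[i][j] = dp[i-1][j-1]+1 when the i-th and j-th values match, else max(dp[i-1][j], dp[i][j-1]).
    ·  6  4  0  7  0  7  4  6
 ·  0  0  0  0  0  0  0  0  0
 2  0  0  0  0  0  0  0  0  0
 7  0  0  0  0  1  1  1  1  1
 6  0  1  1  1  1  1  1  1  2
 3  0  1  1  1  1  1  1  1  2
 1  0  1  1  1  1  1  1  1  2
 0  0  1  1  2  2  2  2  2  2
 7  0  1  1  2  3  3  3  3  3
dp[7][8] = 3. One LCS (by backtracking along matches): 7, 0, 7.

3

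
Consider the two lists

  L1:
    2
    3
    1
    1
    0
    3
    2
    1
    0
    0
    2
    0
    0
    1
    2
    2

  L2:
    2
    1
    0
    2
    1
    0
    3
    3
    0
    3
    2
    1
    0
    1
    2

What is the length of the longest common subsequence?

One common subsequence of length 11: 2 [1,1], 1 [4,2], 0 [5,3], 2 [7,4], 1 [8,5], 0 [9,6], 0 [10,9], 2 [11,11], 0 [13,13], 1 [14,14], 2 [16,15]. The LCS DP gives dp[16][15] = 11, so this is optimal.

11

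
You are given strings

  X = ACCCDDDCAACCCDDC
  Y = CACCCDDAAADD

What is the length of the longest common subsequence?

Match A at X[1]=Y[2], then C at X[2]=Y[3], then C at X[3]=Y[4], then C at X[4]=Y[5], then D at X[5]=Y[6], then D at X[6]=Y[7], then A at X[9]=Y[9], then A at X[10]=Y[10], then D at X[14]=Y[11], then D at X[15]=Y[12] — 10 characters in the same relative order in both, and the DP table's final entry dp[16][12] is also 10, so no common subsequence is longer.

10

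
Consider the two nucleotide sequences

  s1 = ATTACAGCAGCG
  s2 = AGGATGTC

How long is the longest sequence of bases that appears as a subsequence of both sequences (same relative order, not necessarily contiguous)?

Let dp[i][j] be the LCS length of the first i bases of s1 and the first j bases of s2. dp[i][j] = dp[i-1][j-1]+1 when the i-th and j-th bases match, else max(dp[i-1][j], dp[i][j-1]).
    ·  A  G  G  A  T  G  T  C
 ·  0  0  0  0  0  0  0  0  0
 A  0  1  1  1  1  1  1  1  1
 T  0  1  1  1  1  2  2  2  2
 T  0  1  1  1  1  2  2  3  3
 A  0  1  1  1  2  2  2  3  3
 C  0  1  1  1  2  2  2  3  4
 A  0  1  1  1  2  2  2  3  4
 G  0  1  2  2  2  2  3  3  4
 C  0  1  2  2  2  2  3  3  4
 A  0  1  2  2  3  3  3  3  4
 G  0  1  2  3  3  3  4  4  4
 C  0  1  2  3  3  3  4  4  5
 G  0  1  2  3  3  3  4  4  5
dp[12][8] = 5. One LCS (by backtracking along matches): AGAGC.

5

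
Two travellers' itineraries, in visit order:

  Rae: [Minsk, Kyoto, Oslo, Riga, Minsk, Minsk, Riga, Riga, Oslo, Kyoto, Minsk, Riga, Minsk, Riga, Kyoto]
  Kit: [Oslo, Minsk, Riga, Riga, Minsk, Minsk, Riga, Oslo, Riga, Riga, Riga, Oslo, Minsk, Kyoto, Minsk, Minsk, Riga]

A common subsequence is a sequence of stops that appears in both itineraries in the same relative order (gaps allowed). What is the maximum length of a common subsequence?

11

One common subsequence of length 11: Minsk (Rae #1, Kit #2); then Riga (Rae #4, Kit #4); then Minsk (Rae #5, Kit #5); then Minsk (Rae #6, Kit #6); then Riga (Rae #7, Kit #10); then Riga (Rae #8, Kit #11); then Oslo (Rae #9, Kit #12); then Kyoto (Rae #10, Kit #14); then Minsk (Rae #11, Kit #15); then Minsk (Rae #13, Kit #16); then Riga (Rae #14, Kit #17). Since dp[15][17] = 11, nothing longer is possible.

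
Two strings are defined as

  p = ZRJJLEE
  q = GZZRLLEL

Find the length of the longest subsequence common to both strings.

Taking Z (p #1, q #3), R (p #2, q #4), L (p #5, q #6), E (p #6, q #7) gives a common subsequence of length 4. Since dp[7][8] = 4, nothing longer is possible.

4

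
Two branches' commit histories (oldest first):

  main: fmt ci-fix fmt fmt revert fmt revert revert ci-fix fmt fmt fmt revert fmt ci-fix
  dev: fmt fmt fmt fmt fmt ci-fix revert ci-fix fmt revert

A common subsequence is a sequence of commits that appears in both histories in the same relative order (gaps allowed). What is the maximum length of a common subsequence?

Taking fmt at main[1]=dev[2], fmt at main[3]=dev[3], fmt at main[4]=dev[4], fmt at main[6]=dev[5], revert at main[8]=dev[7], ci-fix at main[9]=dev[8], fmt at main[12]=dev[9], revert at main[13]=dev[10] gives a common subsequence of length 8. Since dp[15][10] = 8, nothing longer is possible.

8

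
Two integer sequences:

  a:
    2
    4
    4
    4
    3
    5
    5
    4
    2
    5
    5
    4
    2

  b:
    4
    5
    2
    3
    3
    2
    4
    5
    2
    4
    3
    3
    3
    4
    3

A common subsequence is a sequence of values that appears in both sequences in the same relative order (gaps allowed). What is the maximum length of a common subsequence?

Taking 2 (a #1, b #6); then 4 (a #2, b #7); then 4 (a #3, b #10); then 4 (a #4, b #14); then 3 (a #5, b #15) gives a common subsequence of length 5. dp[13][15] = 5 confirms this is the maximum.

5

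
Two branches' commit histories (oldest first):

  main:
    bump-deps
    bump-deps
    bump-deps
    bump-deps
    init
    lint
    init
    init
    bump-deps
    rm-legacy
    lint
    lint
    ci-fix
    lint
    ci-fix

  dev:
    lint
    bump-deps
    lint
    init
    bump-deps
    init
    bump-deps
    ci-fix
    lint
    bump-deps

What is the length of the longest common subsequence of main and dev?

7

One common subsequence of length 7: bump-deps at main[4]=dev[2] → lint at main[6]=dev[3] → init at main[7]=dev[4] → init at main[8]=dev[6] → bump-deps at main[9]=dev[7] → ci-fix at main[13]=dev[8] → lint at main[14]=dev[9], and the DP table's final entry dp[15][10] is also 7, so no common subsequence is longer.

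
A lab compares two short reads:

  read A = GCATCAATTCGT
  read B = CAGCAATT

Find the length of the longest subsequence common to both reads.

7

Let dp[i][j] be the LCS length of the first i bases of read A and the first j bases of read B. dp[i][j] = dp[i-1][j-1]+1 when the i-th and j-th bases match, else max(dp[i-1][j], dp[i][j-1]).
    ·  C  A  G  C  A  A  T  T
 ·  0  0  0  0  0  0  0  0  0
 G  0  0  0  1  1  1  1  1  1
 C  0  1  1  1  2  2  2  2  2
 A  0  1  2  2  2  3  3  3  3
 T  0  1  2  2  2  3  3  4  4
 C  0  1  2  2  3  3  3  4  4
 A  0  1  2  2  3  4  4  4  4
 A  0  1  2  2  3  4  5  5  5
 T  0  1  2  2  3  4  5  6  6
 T  0  1  2  2  3  4  5  6  7
 C  0  1  2  2  3  4  5  6  7
 G  0  1  2  3  3  4  5  6  7
 T  0  1  2  3  3  4  5  6  7
dp[12][8] = 7. One LCS (by backtracking along matches): CACAATT.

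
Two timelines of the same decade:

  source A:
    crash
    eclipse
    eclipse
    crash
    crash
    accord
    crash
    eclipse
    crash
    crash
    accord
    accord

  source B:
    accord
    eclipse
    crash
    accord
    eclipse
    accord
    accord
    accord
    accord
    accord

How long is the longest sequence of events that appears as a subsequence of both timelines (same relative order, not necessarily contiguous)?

One common subsequence of length 6: eclipse [3,2], then crash [5,3], then accord [6,4], then eclipse [8,5], then accord [11,9], then accord [12,10], and the DP table's final entry dp[12][10] is also 6, so no common subsequence is longer.

6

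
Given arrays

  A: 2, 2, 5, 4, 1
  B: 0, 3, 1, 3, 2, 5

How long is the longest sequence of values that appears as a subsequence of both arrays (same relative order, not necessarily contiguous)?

One common subsequence of length 2: 2 (A #2, B #5); then 5 (A #3, B #6). The LCS DP gives dp[5][6] = 2, so this is optimal.

2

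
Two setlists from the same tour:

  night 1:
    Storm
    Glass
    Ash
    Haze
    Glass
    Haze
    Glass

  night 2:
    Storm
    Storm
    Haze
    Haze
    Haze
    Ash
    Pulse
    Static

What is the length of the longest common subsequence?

3

Taking Storm (night 1 #1, night 2 #2), Haze (night 1 #4, night 2 #4), Haze (night 1 #6, night 2 #5) gives a common subsequence of length 3, and the DP table's final entry dp[7][8] is also 3, so no common subsequence is longer.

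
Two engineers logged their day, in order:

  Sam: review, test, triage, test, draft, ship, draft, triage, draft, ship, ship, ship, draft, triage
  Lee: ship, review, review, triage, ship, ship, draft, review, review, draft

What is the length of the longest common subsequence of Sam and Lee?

Pick review at Sam[1]=Lee[3] → triage at Sam[3]=Lee[4] → ship at Sam[6]=Lee[6] → draft at Sam[7]=Lee[7] → draft at Sam[13]=Lee[10]; all 5 tasks appear in both, in order. Since dp[14][10] = 5, nothing longer is possible.

5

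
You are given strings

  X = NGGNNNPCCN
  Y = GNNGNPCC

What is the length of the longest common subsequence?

Let dp[i][j] be the LCS length of the first i characters of X and the first j characters of Y. dp[i][j] = dp[i-1][j-1]+1 when the i-th and j-th characters match, else max(dp[i-1][j], dp[i][j-1]).
    ·  G  N  N  G  N  P  C  C
 ·  0  0  0  0  0  0  0  0  0
 N  0  0  1  1  1  1  1  1  1
 G  0  1  1  1  2  2  2  2  2
 G  0  1  1  1  2  2  2  2  2
 N  0  1  2  2  2  3  3  3  3
 N  0  1  2  3  3  3  3  3  3
 N  0  1  2  3  3  4  4  4  4
 P  0  1  2  3  3  4  5  5  5
 C  0  1  2  3  3  4  5  6  6
 C  0  1  2  3  3  4  5  6  7
 N  0  1  2  3  3  4  5  6  7
dp[10][8] = 7. One LCS (by backtracking along matches): GNNNPCC.

7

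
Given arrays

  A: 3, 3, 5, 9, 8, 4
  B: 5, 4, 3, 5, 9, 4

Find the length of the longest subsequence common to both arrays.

Let dp[i][j] be the LCS length of the first i values of A and the first j values of B. dp[i][j] = dp[i-1][j-1]+1 when the i-th and j-th values match, else max(dp[i-1][j], dp[i][j-1]).
    ·  5  4  3  5  9  4
 ·  0  0  0  0  0  0  0
 3  0  0  0  1  1  1  1
 3  0  0  0  1  1  1  1
 5  0  1  1  1  2  2  2
 9  0  1  1  1  2  3  3
 8  0  1  1  1  2  3  3
 4  0  1  2  2  2  3  4
dp[6][6] = 4. One LCS (by backtracking along matches): 3, 5, 9, 4.

4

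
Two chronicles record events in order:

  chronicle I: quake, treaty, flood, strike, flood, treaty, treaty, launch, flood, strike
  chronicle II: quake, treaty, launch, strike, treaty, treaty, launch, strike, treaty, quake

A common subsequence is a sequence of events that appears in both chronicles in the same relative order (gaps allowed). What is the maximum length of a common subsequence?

7

Match quake (chronicle I #1, chronicle II #1), treaty (chronicle I #2, chronicle II #2), strike (chronicle I #4, chronicle II #4), treaty (chronicle I #6, chronicle II #5), treaty (chronicle I #7, chronicle II #6), launch (chronicle I #8, chronicle II #7), strike (chronicle I #10, chronicle II #8) — 7 events in the same relative order in both, and the DP table's final entry dp[10][10] is also 7, so no common subsequence is longer.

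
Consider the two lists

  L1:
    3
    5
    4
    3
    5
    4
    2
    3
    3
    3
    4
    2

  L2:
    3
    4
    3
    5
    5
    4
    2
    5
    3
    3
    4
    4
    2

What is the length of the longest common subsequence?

10

Taking 3 [1,1] → 4 [3,2] → 3 [4,3] → 5 [5,5] → 4 [6,6] → 2 [7,7] → 3 [8,9] → 3 [9,10] → 4 [11,12] → 2 [12,13] gives a common subsequence of length 10. dp[12][13] = 10 confirms this is the maximum.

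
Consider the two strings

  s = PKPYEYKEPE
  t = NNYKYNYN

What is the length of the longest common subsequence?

Taking K [2,4] → Y [4,5] → Y [6,7] gives a common subsequence of length 3. dp[10][8] = 3 confirms this is the maximum.

3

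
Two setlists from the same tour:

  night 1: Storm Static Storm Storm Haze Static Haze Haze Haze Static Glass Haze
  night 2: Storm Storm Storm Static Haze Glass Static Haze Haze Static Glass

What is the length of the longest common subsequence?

9

Taking Storm [1,1], then Storm [3,2], then Storm [4,3], then Haze [5,5], then Static [6,7], then Haze [8,8], then Haze [9,9], then Static [10,10], then Glass [11,11] gives a common subsequence of length 9, and the DP table's final entry dp[12][11] is also 9, so no common subsequence is longer.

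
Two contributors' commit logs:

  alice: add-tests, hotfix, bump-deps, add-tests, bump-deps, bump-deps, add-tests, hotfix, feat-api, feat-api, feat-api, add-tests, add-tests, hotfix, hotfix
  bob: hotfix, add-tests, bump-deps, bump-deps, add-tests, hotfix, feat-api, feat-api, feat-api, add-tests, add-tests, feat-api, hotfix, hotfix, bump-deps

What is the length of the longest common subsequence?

Pick hotfix [2,1], add-tests [4,2], bump-deps [5,3], bump-deps [6,4], add-tests [7,5], hotfix [8,6], feat-api [9,7], feat-api [10,8], feat-api [11,9], add-tests [12,10], add-tests [13,11], hotfix [14,13], hotfix [15,14]; all 13 commits appear in both, in order. dp[15][15] = 13 confirms this is the maximum.

13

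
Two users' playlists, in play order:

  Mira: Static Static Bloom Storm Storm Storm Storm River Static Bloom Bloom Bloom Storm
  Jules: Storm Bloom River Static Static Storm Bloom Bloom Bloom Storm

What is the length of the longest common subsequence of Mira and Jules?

Pick Static [1,4], then Static [2,5], then Storm [7,6], then Bloom [10,7], then Bloom [11,8], then Bloom [12,9], then Storm [13,10]; all 7 songs appear in both, in order, and the DP table's final entry dp[13][10] is also 7, so no common subsequence is longer.

7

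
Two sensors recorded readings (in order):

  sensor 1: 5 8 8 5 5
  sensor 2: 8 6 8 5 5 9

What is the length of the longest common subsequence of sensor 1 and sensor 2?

4

Taking 8 at sensor 1[2]=sensor 2[1], then 8 at sensor 1[3]=sensor 2[3], then 5 at sensor 1[4]=sensor 2[4], then 5 at sensor 1[5]=sensor 2[5] gives a common subsequence of length 4, and the DP table's final entry dp[5][6] is also 4, so no common subsequence is longer.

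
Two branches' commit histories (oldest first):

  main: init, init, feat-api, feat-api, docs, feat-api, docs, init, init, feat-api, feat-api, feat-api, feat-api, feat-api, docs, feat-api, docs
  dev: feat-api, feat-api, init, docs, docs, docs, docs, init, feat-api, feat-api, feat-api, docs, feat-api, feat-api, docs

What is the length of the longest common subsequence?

11

Match feat-api [3,1]; then feat-api [4,2]; then docs [5,6]; then docs [7,7]; then init [9,8]; then feat-api [10,9]; then feat-api [11,10]; then feat-api [12,11]; then feat-api [14,13]; then feat-api [16,14]; then docs [17,15] — 11 commits in the same relative order in both. dp[17][15] = 11 confirms this is the maximum.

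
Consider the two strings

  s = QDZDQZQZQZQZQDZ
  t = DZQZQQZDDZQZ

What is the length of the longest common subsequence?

Match D [2,1]; then Z [3,2]; then Q [5,3]; then Z [6,4]; then Q [7,5]; then Q [9,6]; then Z [10,7]; then Z [12,10]; then Q [13,11]; then Z [15,12] — 10 characters in the same relative order in both. dp[15][12] = 10 confirms this is the maximum.

10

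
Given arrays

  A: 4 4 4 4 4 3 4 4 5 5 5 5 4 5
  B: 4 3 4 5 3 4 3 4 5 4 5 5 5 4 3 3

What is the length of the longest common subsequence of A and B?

Taking 4 [1,1]; then 4 [2,3]; then 4 [5,6]; then 3 [6,7]; then 4 [7,8]; then 4 [8,10]; then 5 [10,11]; then 5 [11,12]; then 5 [12,13]; then 4 [13,14] gives a common subsequence of length 10. The LCS DP gives dp[14][16] = 10, so this is optimal.

10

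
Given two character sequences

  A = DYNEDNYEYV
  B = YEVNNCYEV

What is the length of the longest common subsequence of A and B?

Pick Y at A[2]=B[1]; then N at A[3]=B[4]; then N at A[6]=B[5]; then Y at A[7]=B[7]; then E at A[8]=B[8]; then V at A[10]=B[9]; all 6 characters appear in both, in order. dp[10][9] = 6 confirms this is the maximum.

6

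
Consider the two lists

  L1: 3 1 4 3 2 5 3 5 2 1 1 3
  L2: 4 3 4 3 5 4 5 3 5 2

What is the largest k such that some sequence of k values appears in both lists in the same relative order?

Let dp[i][j] be the LCS length of the first i values of L1 and the first j values of L2. dp[i][j] = dp[i-1][j-1]+1 when the i-th and j-th values match, else max(dp[i-1][j], dp[i][j-1]).
    ·  4  3  4  3  5  4  5  3  5  2
 ·  0  0  0  0  0  0  0  0  0  0  0
 3  0  0  1  1  1  1  1  1  1  1  1
 1  0  0  1  1  1  1  1  1  1  1  1
 4  0  1  1  2  2  2  2  2  2  2  2
 3  0  1  2  2  3  3  3  3  3  3  3
 2  0  1  2  2  3  3  3  3  3  3  4
 5  0  1  2  2  3  4  4  4  4  4  4
 3  0  1  2  2  3  4  4  4  5  5  5
 5  0  1  2  2  3  4  4  5  5  6  6
 2  0  1  2  2  3  4  4  5  5  6  7
 1  0  1  2  2  3  4  4  5  5  6  7
 1  0  1  2  2  3  4  4  5  5  6  7
 3  0  1  2  2  3  4  4  5  6  6  7
dp[12][10] = 7. One LCS (by backtracking along matches): 3, 4, 3, 5, 3, 5, 2.

7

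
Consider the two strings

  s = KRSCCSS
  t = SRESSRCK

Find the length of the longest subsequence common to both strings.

3

Let dp[i][j] be the LCS length of the first i characters of s and the first j characters of t. dp[i][j] = dp[i-1][j-1]+1 when the i-th and j-th characters match, else max(dp[i-1][j], dp[i][j-1]).
    ·  S  R  E  S  S  R  C  K
 ·  0  0  0  0  0  0  0  0  0
 K  0  0  0  0  0  0  0  0  1
 R  0  0  1  1  1  1  1  1  1
 S  0  1  1  1  2  2  2  2  2
 C  0  1  1  1  2  2  2  3  3
 C  0  1  1  1  2  2  2  3  3
 S  0  1  1  1  2  3  3  3  3
 S  0  1  1  1  2  3  3  3  3
dp[7][8] = 3. One LCS (by backtracking along matches): RSC.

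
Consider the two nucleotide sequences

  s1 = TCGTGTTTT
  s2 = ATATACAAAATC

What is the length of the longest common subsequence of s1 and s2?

One common subsequence of length 3: T [1,4], C [2,6], T [4,11]. Since dp[9][12] = 3, nothing longer is possible.

3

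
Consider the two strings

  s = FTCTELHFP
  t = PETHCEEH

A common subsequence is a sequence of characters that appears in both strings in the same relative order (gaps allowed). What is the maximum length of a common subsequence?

4

Match T at s[2]=t[3], then C at s[3]=t[5], then E at s[5]=t[7], then H at s[7]=t[8] — 4 characters in the same relative order in both. The LCS DP gives dp[9][8] = 4, so this is optimal.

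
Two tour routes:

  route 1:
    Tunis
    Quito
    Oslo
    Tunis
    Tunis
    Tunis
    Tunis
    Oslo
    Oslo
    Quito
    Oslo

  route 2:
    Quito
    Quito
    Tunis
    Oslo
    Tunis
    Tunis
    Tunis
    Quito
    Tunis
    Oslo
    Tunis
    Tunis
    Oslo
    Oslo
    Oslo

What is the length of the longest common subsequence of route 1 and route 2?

Taking Tunis at route 1[1]=route 2[3], then Oslo at route 1[3]=route 2[4], then Tunis at route 1[4]=route 2[7], then Tunis at route 1[5]=route 2[9], then Tunis at route 1[6]=route 2[11], then Tunis at route 1[7]=route 2[12], then Oslo at route 1[8]=route 2[13], then Oslo at route 1[9]=route 2[14], then Oslo at route 1[11]=route 2[15] gives a common subsequence of length 9. dp[11][15] = 9 confirms this is the maximum.

9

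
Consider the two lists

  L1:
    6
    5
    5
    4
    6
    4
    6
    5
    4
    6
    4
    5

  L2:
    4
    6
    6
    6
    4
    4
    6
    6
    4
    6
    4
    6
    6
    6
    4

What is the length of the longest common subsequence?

8

Taking 6 (L1 #1, L2 #4); then 4 (L1 #4, L2 #6); then 6 (L1 #5, L2 #8); then 4 (L1 #6, L2 #9); then 6 (L1 #7, L2 #10); then 4 (L1 #9, L2 #11); then 6 (L1 #10, L2 #14); then 4 (L1 #11, L2 #15) gives a common subsequence of length 8. Since dp[12][15] = 8, nothing longer is possible.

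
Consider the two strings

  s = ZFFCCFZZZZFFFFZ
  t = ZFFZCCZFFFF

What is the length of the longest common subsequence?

Match Z (s #1, t #1), then F (s #2, t #2), then F (s #3, t #3), then C (s #4, t #5), then C (s #5, t #6), then Z (s #10, t #7), then F (s #11, t #8), then F (s #12, t #9), then F (s #13, t #10), then F (s #14, t #11) — 10 characters in the same relative order in both, and the DP table's final entry dp[15][11] is also 10, so no common subsequence is longer.

10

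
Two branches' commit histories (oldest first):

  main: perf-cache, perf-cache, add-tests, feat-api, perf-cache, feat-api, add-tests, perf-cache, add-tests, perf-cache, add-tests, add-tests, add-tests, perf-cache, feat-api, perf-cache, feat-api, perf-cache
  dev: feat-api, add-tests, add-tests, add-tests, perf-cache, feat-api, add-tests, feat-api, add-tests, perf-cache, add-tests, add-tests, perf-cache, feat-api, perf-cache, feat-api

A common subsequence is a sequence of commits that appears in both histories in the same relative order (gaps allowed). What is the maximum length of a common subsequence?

Match add-tests at main[3]=dev[4]; then perf-cache at main[5]=dev[5]; then feat-api at main[6]=dev[6]; then add-tests at main[7]=dev[7]; then add-tests at main[9]=dev[9]; then perf-cache at main[10]=dev[10]; then add-tests at main[12]=dev[11]; then add-tests at main[13]=dev[12]; then perf-cache at main[14]=dev[13]; then feat-api at main[15]=dev[14]; then perf-cache at main[16]=dev[15]; then feat-api at main[17]=dev[16] — 12 commits in the same relative order in both. dp[18][16] = 12 confirms this is the maximum.

12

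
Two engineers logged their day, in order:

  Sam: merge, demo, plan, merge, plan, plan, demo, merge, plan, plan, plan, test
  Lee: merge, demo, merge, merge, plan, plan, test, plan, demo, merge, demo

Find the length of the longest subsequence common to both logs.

One common subsequence of length 7: merge at Sam[1]=Lee[1], then demo at Sam[2]=Lee[2], then plan at Sam[3]=Lee[5], then plan at Sam[5]=Lee[6], then plan at Sam[6]=Lee[8], then demo at Sam[7]=Lee[9], then merge at Sam[8]=Lee[10]. Since dp[12][11] = 7, nothing longer is possible.

7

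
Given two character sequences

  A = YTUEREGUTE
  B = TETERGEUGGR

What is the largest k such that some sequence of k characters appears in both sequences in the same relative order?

5

Let dp[i][j] be the LCS length of the first i characters of A and the first j characters of B. dp[i][j] = dp[i-1][j-1]+1 when the i-th and j-th characters match, else max(dp[i-1][j], dp[i][j-1]).
    ·  T  E  T  E  R  G  E  U  G  G  R
 ·  0  0  0  0  0  0  0  0  0  0  0  0
 Y  0  0  0  0  0  0  0  0  0  0  0  0
 T  0  1  1  1  1  1  1  1  1  1  1  1
 U  0  1  1  1  1  1  1  1  2  2  2  2
 E  0  1  2  2  2  2  2  2  2  2  2  2
 R  0  1  2  2  2  3  3  3  3  3  3  3
 E  0  1  2  2  3  3  3  4  4  4  4  4
 G  0  1  2  2  3  3  4  4  4  5  5  5
 U  0  1  2  2  3  3  4  4  5  5  5  5
 T  0  1  2  3  3  3  4  4  5  5  5  5
 E  0  1  2  3  4  4  4  5  5  5  5  5
dp[10][11] = 5. One LCS (by backtracking along matches): TEREG.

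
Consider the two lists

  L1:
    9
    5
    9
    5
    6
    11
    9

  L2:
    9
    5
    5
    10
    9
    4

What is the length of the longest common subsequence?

One common subsequence of length 4: 9 at L1[1]=L2[1] → 5 at L1[2]=L2[2] → 5 at L1[4]=L2[3] → 9 at L1[7]=L2[5], and the DP table's final entry dp[7][6] is also 4, so no common subsequence is longer.

4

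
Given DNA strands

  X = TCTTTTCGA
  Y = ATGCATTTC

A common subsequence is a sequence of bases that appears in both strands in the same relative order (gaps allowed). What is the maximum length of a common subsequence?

6

Let dp[i][j] be the LCS length of the first i bases of X and the first j bases of Y. dp[i][j] = dp[i-1][j-1]+1 when the i-th and j-th bases match, else max(dp[i-1][j], dp[i][j-1]).
    ·  A  T  G  C  A  T  T  T  C
 ·  0  0  0  0  0  0  0  0  0  0
 T  0  0  1  1  1  1  1  1  1  1
 C  0  0  1  1  2  2  2  2  2  2
 T  0  0  1  1  2  2  3  3  3  3
 T  0  0  1  1  2  2  3  4  4  4
 T  0  0  1  1  2  2  3  4  5  5
 T  0  0  1  1  2  2  3  4  5  5
 C  0  0  1  1  2  2  3  4  5  6
 G  0  0  1  2  2  2  3  4  5  6
 A  0  1  1  2  2  3  3  4  5  6
dp[9][9] = 6. One LCS (by backtracking along matches): TCTTTC.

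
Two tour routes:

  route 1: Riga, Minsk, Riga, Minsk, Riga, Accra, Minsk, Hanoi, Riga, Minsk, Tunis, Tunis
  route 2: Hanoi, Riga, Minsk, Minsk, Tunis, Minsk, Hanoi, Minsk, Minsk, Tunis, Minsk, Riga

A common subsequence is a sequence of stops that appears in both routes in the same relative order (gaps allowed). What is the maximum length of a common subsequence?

Match Riga at route 1[1]=route 2[2], Minsk at route 1[2]=route 2[3], Minsk at route 1[4]=route 2[4], Minsk at route 1[7]=route 2[6], Hanoi at route 1[8]=route 2[7], Minsk at route 1[10]=route 2[9], Tunis at route 1[11]=route 2[10] — 7 stops in the same relative order in both. The LCS DP gives dp[12][12] = 7, so this is optimal.

7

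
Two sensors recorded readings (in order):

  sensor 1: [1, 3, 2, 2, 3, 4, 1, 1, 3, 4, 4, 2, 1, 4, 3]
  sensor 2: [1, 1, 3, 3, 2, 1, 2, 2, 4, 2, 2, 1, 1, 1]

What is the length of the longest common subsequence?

Pick 1 at sensor 1[1]=sensor 2[2] → 3 at sensor 1[2]=sensor 2[4] → 2 at sensor 1[3]=sensor 2[7] → 2 at sensor 1[4]=sensor 2[8] → 4 at sensor 1[6]=sensor 2[9] → 1 at sensor 1[7]=sensor 2[12] → 1 at sensor 1[8]=sensor 2[13] → 1 at sensor 1[13]=sensor 2[14]; all 8 values appear in both, in order. The LCS DP gives dp[15][14] = 8, so this is optimal.

8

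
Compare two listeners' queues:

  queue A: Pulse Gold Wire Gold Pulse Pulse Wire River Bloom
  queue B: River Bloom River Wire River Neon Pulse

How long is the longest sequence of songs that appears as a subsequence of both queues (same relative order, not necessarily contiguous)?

2

Taking Wire (queue A #3, queue B #4), Pulse (queue A #6, queue B #7) gives a common subsequence of length 2. dp[9][7] = 2 confirms this is the maximum.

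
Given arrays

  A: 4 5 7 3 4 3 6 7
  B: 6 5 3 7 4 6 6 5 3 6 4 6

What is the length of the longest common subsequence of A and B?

5

Let dp[i][j] be the LCS length of the first i values of A and the first j values of B. dp[i][j] = dp[i-1][j-1]+1 when the i-th and j-th values match, else max(dp[i-1][j], dp[i][j-1]).
    ·  6  5  3  7  4  6  6  5  3  6  4  6
 ·  0  0  0  0  0  0  0  0  0  0  0  0  0
 4  0  0  0  0  0  1  1  1  1  1  1  1  1
 5  0  0  1  1  1  1  1  1  2  2  2  2  2
 7  0  0  1  1  2  2  2  2  2  2  2  2  2
 3  0  0  1  2  2  2  2  2  2  3  3  3  3
 4  0  0  1  2  2  3  3  3  3  3  3  4  4
 3  0  0  1  2  2  3  3  3  3  4  4  4  4
 6  0  1  1  2  2  3  4  4  4  4  5  5  5
 7  0  1  1  2  3  3  4  4  4  4  5  5  5
dp[8][12] = 5. One LCS (by backtracking along matches): 4, 5, 3, 4, 6.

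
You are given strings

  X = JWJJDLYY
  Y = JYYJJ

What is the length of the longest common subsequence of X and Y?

Let dp[i][j] be the LCS length of the first i characters of X and the first j characters of Y. dp[i][j] = dp[i-1][j-1]+1 when the i-th and j-th characters match, else max(dp[i-1][j], dp[i][j-1]).
    ·  J  Y  Y  J  J
 ·  0  0  0  0  0  0
 J  0  1  1  1  1  1
 W  0  1  1  1  1  1
 J  0  1  1  1  2  2
 J  0  1  1  1  2  3
 D  0  1  1  1  2  3
 L  0  1  1  1  2  3
 Y  0  1  2  2  2  3
 Y  0  1  2  3  3  3
dp[8][5] = 3. One LCS (by backtracking along matches): JJJ.

3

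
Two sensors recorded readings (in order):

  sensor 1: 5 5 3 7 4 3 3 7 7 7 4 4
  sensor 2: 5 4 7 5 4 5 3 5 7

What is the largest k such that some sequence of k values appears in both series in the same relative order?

5

One common subsequence of length 5: 5 (sensor 1 #1, sensor 2 #1), then 5 (sensor 1 #2, sensor 2 #4), then 4 (sensor 1 #5, sensor 2 #5), then 3 (sensor 1 #6, sensor 2 #7), then 7 (sensor 1 #10, sensor 2 #9). The LCS DP gives dp[12][9] = 5, so this is optimal.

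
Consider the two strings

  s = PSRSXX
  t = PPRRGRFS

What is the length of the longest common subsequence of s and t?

Let dp[i][j] be the LCS length of the first i characters of s and the first j characters of t. dp[i][j] = dp[i-1][j-1]+1 when the i-th and j-th characters match, else max(dp[i-1][j], dp[i][j-1]).
    ·  P  P  R  R  G  R  F  S
 ·  0  0  0  0  0  0  0  0  0
 P  0  1  1  1  1  1  1  1  1
 S  0  1  1  1  1  1  1  1  2
 R  0  1  1  2  2  2  2  2  2
 S  0  1  1  2  2  2  2  2  3
 X  0  1  1  2  2  2  2  2  3
 X  0  1  1  2  2  2  2  2  3
dp[6][8] = 3. One LCS (by backtracking along matches): PRS.

3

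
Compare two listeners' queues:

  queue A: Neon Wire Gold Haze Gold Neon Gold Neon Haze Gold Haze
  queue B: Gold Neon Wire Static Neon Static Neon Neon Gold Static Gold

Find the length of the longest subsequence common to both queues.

5

Match Neon (queue A #1, queue B #2), then Wire (queue A #2, queue B #3), then Neon (queue A #6, queue B #8), then Gold (queue A #7, queue B #9), then Gold (queue A #10, queue B #11) — 5 songs in the same relative order in both, and the DP table's final entry dp[11][11] is also 5, so no common subsequence is longer.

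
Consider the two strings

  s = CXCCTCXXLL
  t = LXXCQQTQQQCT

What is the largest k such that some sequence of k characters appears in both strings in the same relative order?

4

Let dp[i][j] be the LCS length of the first i characters of s and the first j characters of t. dp[i][j] = dp[i-1][j-1]+1 when the i-th and j-th characters match, else max(dp[i-1][j], dp[i][j-1]).
    ·  L  X  X  C  Q  Q  T  Q  Q  Q  C  T
 ·  0  0  0  0  0  0  0  0  0  0  0  0  0
 C  0  0  0  0  1  1  1  1  1  1  1  1  1
 X  0  0  1  1  1  1  1  1  1  1  1  1  1
 C  0  0  1  1  2  2  2  2  2  2  2  2  2
 C  0  0  1  1  2  2  2  2  2  2  2  3  3
 T  0  0  1  1  2  2  2  3  3  3  3  3  4
 C  0  0  1  1  2  2  2  3  3  3  3  4  4
 X  0  0  1  2  2  2  2  3  3  3  3  4  4
 X  0  0  1  2  2  2  2  3  3  3  3  4  4
 L  0  1  1  2  2  2  2  3  3  3  3  4  4
 L  0  1  1  2  2  2  2  3  3  3  3  4  4
dp[10][12] = 4. One LCS (by backtracking along matches): XCCT.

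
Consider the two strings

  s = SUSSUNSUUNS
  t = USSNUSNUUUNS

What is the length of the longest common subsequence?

One common subsequence of length 9: U at s[2]=t[1] → S at s[3]=t[2] → S at s[4]=t[3] → U at s[5]=t[5] → N at s[6]=t[7] → U at s[8]=t[9] → U at s[9]=t[10] → N at s[10]=t[11] → S at s[11]=t[12]. dp[11][12] = 9 confirms this is the maximum.

9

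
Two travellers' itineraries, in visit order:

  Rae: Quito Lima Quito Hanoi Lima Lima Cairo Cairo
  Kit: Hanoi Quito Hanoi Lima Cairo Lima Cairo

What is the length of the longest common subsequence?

Match Quito at Rae[3]=Kit[2]; then Hanoi at Rae[4]=Kit[3]; then Lima at Rae[5]=Kit[4]; then Lima at Rae[6]=Kit[6]; then Cairo at Rae[8]=Kit[7] — 5 stops in the same relative order in both. dp[8][7] = 5 confirms this is the maximum.

5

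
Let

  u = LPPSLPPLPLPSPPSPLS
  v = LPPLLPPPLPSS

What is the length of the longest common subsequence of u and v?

Pick L (u #1, v #1); then P (u #2, v #2); then P (u #3, v #3); then L (u #5, v #5); then P (u #6, v #6); then P (u #7, v #7); then P (u #9, v #8); then L (u #10, v #9); then P (u #14, v #10); then S (u #15, v #11); then S (u #18, v #12); all 11 characters appear in both, in order. Since dp[18][12] = 11, nothing longer is possible.

11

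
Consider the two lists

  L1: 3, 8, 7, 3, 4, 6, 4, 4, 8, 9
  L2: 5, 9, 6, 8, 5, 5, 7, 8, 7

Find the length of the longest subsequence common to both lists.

Taking 8 (L1 #2, L2 #4) → 7 (L1 #3, L2 #7) → 8 (L1 #9, L2 #8) gives a common subsequence of length 3. dp[10][9] = 3 confirms this is the maximum.

3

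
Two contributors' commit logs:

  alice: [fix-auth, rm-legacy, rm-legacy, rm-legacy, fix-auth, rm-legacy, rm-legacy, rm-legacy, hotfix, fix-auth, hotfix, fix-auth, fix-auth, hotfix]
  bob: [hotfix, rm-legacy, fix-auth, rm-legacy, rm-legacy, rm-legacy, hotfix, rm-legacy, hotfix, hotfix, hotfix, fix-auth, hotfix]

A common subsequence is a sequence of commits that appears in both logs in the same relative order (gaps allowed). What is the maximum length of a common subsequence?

9

One common subsequence of length 9: fix-auth (alice #1, bob #3), then rm-legacy (alice #2, bob #4), then rm-legacy (alice #3, bob #5), then rm-legacy (alice #4, bob #6), then rm-legacy (alice #6, bob #8), then hotfix (alice #9, bob #10), then hotfix (alice #11, bob #11), then fix-auth (alice #13, bob #12), then hotfix (alice #14, bob #13). Since dp[14][13] = 9, nothing longer is possible.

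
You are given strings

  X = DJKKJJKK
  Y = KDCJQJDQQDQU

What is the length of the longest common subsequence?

One common subsequence of length 3: D at X[1]=Y[2], J at X[2]=Y[4], J at X[5]=Y[6]. dp[8][12] = 3 confirms this is the maximum.

3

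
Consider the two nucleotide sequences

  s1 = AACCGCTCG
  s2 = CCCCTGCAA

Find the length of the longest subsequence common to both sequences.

5

Match C [3,2], then C [4,3], then C [6,4], then T [7,5], then C [8,7] — 5 bases in the same relative order in both. Since dp[9][9] = 5, nothing longer is possible.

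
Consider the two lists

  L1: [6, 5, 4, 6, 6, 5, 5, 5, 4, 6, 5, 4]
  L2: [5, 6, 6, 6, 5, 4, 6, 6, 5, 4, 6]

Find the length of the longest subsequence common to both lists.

Let dp[i][j] be the LCS length of the first i values of L1 and the first j values of L2. dp[i][j] = dp[i-1][j-1]+1 when the i-th and j-th values match, else max(dp[i-1][j], dp[i][j-1]).
    ·  5  6  6  6  5  4  6  6  5  4  6
 ·  0  0  0  0  0  0  0  0  0  0  0  0
 6  0  0  1  1  1  1  1  1  1  1  1  1
 5  0  1  1  1  1  2  2  2  2  2  2  2
 4  0  1  1  1  1  2  3  3  3  3  3  3
 6  0  1  2  2  2  2  3  4  4  4  4  4
 6  0  1  2  3  3  3  3  4  5  5  5  5
 5  0  1  2  3  3  4  4  4  5  6  6  6
 5  0  1  2  3  3  4  4  4  5  6  6  6
 5  0  1  2  3  3  4  4  4  5  6  6  6
 4  0  1  2  3  3  4  5  5  5  6  7  7
 6  0  1  2  3  4  4  5  6  6  6  7  8
 5  0  1  2  3  4  5  5  6  6  7  7  8
 4  0  1  2  3  4  5  6  6  6  7  8  8
dp[12][11] = 8. One LCS (by backtracking along matches): 6, 5, 4, 6, 6, 5, 4, 6.

8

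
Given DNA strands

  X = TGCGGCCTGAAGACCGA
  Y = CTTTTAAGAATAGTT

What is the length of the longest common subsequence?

One common subsequence of length 7: T [1,4], then T [8,5], then G [9,8], then A [10,9], then A [11,10], then A [13,12], then G [16,13]. dp[17][15] = 7 confirms this is the maximum.

7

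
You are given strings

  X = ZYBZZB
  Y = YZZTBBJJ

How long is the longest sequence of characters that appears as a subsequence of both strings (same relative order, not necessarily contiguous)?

Taking Y at X[2]=Y[1]; then Z at X[4]=Y[2]; then Z at X[5]=Y[3]; then B at X[6]=Y[6] gives a common subsequence of length 4. Since dp[6][8] = 4, nothing longer is possible.

4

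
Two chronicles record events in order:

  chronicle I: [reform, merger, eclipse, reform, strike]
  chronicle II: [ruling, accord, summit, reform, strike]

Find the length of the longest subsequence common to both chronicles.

2

Match reform (chronicle I #4, chronicle II #4); then strike (chronicle I #5, chronicle II #5) — 2 events in the same relative order in both. The LCS DP gives dp[5][5] = 2, so this is optimal.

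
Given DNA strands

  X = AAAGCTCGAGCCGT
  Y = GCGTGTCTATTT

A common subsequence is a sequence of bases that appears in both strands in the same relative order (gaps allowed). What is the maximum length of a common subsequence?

One common subsequence of length 6: G at X[4]=Y[1]; then C at X[5]=Y[2]; then T at X[6]=Y[6]; then C at X[7]=Y[7]; then A at X[9]=Y[9]; then T at X[14]=Y[12]. The LCS DP gives dp[14][12] = 6, so this is optimal.

6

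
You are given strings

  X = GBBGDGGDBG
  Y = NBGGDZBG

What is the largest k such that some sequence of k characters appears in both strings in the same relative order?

6

Taking B [3,2] → G [6,3] → G [7,4] → D [8,5] → B [9,7] → G [10,8] gives a common subsequence of length 6. The LCS DP gives dp[10][8] = 6, so this is optimal.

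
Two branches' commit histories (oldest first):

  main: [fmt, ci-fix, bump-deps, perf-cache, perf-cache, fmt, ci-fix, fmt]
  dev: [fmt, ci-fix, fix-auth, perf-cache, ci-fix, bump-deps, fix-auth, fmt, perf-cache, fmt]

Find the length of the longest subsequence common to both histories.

5

Match fmt at main[1]=dev[1], ci-fix at main[2]=dev[5], bump-deps at main[3]=dev[6], perf-cache at main[5]=dev[9], fmt at main[8]=dev[10] — 5 commits in the same relative order in both. Since dp[8][10] = 5, nothing longer is possible.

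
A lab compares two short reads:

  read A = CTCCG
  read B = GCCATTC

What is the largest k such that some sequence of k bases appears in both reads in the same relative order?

Match C at read A[1]=read B[3] → T at read A[2]=read B[6] → C at read A[4]=read B[7] — 3 bases in the same relative order in both. dp[5][7] = 3 confirms this is the maximum.

3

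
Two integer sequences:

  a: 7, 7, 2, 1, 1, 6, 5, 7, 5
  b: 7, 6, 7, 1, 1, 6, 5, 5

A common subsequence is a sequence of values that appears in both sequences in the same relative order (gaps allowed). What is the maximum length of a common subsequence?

Let dp[i][j] be the LCS length of the first i values of a and the first j values of b. dp[i][j] = dp[i-1][j-1]+1 when the i-th and j-th values match, else max(dp[i-1][j], dp[i][j-1]).
    ·  7  6  7  1  1  6  5  5
 ·  0  0  0  0  0  0  0  0  0
 7  0  1  1  1  1  1  1  1  1
 7  0  1  1  2  2  2  2  2  2
 2  0  1  1  2  2  2  2  2  2
 1  0  1  1  2  3  3  3  3  3
 1  0  1  1  2  3  4  4  4  4
 6  0  1  2  2  3  4  5  5  5
 5  0  1  2  2  3  4  5  6  6
 7  0  1  2  3  3  4  5  6  6
 5  0  1  2  3  3  4  5  6  7
dp[9][8] = 7. One LCS (by backtracking along matches): 7, 7, 1, 1, 6, 5, 5.

7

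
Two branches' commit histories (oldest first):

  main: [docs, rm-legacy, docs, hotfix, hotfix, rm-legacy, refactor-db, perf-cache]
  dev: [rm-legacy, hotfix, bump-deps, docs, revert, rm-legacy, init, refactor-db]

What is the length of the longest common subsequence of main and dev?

4

One common subsequence of length 4: rm-legacy at main[2]=dev[1], then docs at main[3]=dev[4], then rm-legacy at main[6]=dev[6], then refactor-db at main[7]=dev[8], and the DP table's final entry dp[8][8] is also 4, so no common subsequence is longer.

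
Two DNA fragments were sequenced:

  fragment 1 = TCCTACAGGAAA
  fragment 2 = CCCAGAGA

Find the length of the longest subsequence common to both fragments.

Let dp[i][j] be the LCS length of the first i bases of fragment 1 and the first j bases of fragment 2. dp[i][j] = dp[i-1][j-1]+1 when the i-th and j-th bases match, else max(dp[i-1][j], dp[i][j-1]).
    ·  C  C  C  A  G  A  G  A
 ·  0  0  0  0  0  0  0  0  0
 T  0  0  0  0  0  0  0  0  0
 C  0  1  1  1  1  1  1  1  1
 C  0  1  2  2  2  2  2  2  2
 T  0  1  2  2  2  2  2  2  2
 A  0  1  2  2  3  3  3  3  3
 C  0  1  2  3  3  3  3  3  3
 A  0  1  2  3  4  4  4  4  4
 G  0  1  2  3  4  5  5  5  5
 G  0  1  2  3  4  5  5  6  6
 A  0  1  2  3  4  5  6  6  7
 A  0  1  2  3  4  5  6  6  7
 A  0  1  2  3  4  5  6  6  7
dp[12][8] = 7. One LCS (by backtracking along matches): CCCAGGA.

7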